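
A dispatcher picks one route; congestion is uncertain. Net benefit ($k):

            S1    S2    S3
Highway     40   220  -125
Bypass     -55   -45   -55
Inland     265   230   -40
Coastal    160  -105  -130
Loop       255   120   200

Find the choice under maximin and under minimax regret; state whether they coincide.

maximin → Loop; minimax regret → Loop (agree)

Row minima: Highway=-125, Bypass=-55, Inland=-40, Coastal=-130, Loop=120
Best worst-case = 120 → Loop.
Column bests: S1=265, S2=230, S3=200.
Highway regrets: 225, 10, 325 → max 325
Bypass regrets: 320, 275, 255 → max 320
Inland regrets: 0, 0, 240 → max 240
Coastal regrets: 105, 335, 330 → max 335
Loop regrets: 10, 110, 0 → max 110
Smallest max regret = 110 → Loop.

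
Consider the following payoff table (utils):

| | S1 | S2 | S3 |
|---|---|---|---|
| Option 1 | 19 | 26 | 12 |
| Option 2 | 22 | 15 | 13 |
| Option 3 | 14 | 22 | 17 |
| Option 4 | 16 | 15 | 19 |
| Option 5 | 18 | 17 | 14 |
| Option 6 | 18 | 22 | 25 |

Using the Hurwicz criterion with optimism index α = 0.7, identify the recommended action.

Option 6

Option 1: 0.7·26 + 0.3·12 = 21.8
Option 2: 0.7·22 + 0.3·13 = 19.3
Option 3: 0.7·22 + 0.3·14 = 19.6
Option 4: 0.7·19 + 0.3·15 = 17.8
Option 5: 0.7·18 + 0.3·14 = 16.8
Option 6: 0.7·25 + 0.3·18 = 22.9
Highest Hurwicz score = 22.9 → Option 6.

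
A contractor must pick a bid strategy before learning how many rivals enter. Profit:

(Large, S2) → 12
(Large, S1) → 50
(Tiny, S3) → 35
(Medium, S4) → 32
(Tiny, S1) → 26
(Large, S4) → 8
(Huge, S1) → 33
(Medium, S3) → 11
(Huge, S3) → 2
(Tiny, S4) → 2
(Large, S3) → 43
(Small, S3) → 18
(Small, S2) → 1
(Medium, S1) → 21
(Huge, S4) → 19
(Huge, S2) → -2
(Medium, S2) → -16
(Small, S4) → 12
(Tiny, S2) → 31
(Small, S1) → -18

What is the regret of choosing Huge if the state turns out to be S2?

33

Best payoff under S2 is 31.
Regret = 31 − (-2) = 33.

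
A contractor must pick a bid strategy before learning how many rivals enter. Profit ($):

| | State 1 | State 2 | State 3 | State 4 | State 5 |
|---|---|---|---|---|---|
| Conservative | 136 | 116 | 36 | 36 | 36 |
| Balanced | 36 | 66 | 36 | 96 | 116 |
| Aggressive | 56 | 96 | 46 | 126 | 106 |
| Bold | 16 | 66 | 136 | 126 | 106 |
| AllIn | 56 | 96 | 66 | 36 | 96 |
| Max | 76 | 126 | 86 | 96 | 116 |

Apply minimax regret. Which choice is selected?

Column bests: State 1=136, State 2=126, State 3=136, State 4=126, State 5=116.
Conservative regrets: 0, 10, 100, 90, 80 → max 100
Balanced regrets: 100, 60, 100, 30, 0 → max 100
Aggressive regrets: 80, 30, 90, 0, 10 → max 90
Bold regrets: 120, 60, 0, 0, 10 → max 120
AllIn regrets: 80, 30, 70, 90, 20 → max 90
Max regrets: 60, 0, 50, 30, 0 → max 60
Smallest max regret = 60 → Max.

Max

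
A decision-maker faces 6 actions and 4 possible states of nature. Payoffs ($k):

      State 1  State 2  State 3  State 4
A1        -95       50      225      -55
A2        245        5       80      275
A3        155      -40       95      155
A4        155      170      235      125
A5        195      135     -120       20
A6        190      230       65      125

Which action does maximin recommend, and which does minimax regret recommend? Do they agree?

maximin → A4; minimax regret → A4 (agree)

Row minima: A1=-95, A2=5, A3=-40, A4=125, A5=-120, A6=65
Best worst-case = 125 → A4.
Column bests: State 1=245, State 2=230, State 3=235, State 4=275.
A1 regrets: 340, 180, 10, 330 → max 340
A2 regrets: 0, 225, 155, 0 → max 225
A3 regrets: 90, 270, 140, 120 → max 270
A4 regrets: 90, 60, 0, 150 → max 150
A5 regrets: 50, 95, 355, 255 → max 355
A6 regrets: 55, 0, 170, 150 → max 170
Smallest max regret = 150 → A4.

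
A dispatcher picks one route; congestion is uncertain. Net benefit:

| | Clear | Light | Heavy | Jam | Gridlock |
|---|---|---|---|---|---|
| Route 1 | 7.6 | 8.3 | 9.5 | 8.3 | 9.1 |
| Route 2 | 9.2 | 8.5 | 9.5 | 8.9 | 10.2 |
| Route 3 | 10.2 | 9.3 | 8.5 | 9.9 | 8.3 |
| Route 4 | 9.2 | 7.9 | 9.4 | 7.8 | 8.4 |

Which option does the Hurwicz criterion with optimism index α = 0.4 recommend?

Route 2

Route 1: 0.4·9.5 + 0.6·7.6 = 8.36
Route 2: 0.4·10.2 + 0.6·8.5 = 9.18
Route 3: 0.4·10.2 + 0.6·8.3 = 9.06
Route 4: 0.4·9.4 + 0.6·7.8 = 8.44
Highest Hurwicz score = 9.18 → Route 2.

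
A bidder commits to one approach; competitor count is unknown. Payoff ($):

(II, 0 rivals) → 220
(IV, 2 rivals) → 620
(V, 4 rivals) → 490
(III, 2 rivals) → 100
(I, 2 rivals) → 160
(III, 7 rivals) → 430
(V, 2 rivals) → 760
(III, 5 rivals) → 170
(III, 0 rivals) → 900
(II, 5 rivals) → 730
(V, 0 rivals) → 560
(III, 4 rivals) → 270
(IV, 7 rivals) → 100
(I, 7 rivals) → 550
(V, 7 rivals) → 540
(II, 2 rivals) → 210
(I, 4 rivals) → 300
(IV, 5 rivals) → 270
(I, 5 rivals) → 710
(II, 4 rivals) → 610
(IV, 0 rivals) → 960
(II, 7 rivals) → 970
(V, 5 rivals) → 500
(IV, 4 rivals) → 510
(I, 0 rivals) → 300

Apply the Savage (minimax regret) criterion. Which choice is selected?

V

Column bests: 0 rivals=960, 2 rivals=760, 4 rivals=610, 5 rivals=730, 7 rivals=970.
I regrets: 660, 600, 310, 20, 420 → max 660
II regrets: 740, 550, 0, 0, 0 → max 740
III regrets: 60, 660, 340, 560, 540 → max 660
IV regrets: 0, 140, 100, 460, 870 → max 870
V regrets: 400, 0, 120, 230, 430 → max 430
Smallest max regret = 430 → V.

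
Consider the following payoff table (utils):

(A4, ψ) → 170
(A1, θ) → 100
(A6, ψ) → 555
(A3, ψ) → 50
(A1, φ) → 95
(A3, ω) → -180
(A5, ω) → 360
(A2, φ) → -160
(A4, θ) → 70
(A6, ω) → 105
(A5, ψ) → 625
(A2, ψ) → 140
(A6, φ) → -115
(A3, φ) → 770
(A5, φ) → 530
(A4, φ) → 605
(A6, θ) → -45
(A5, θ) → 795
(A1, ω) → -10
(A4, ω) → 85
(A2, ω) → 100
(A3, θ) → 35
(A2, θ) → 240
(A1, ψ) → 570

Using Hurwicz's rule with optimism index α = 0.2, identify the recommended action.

A1: 0.2·570 + 0.8·(-10) = 106
A2: 0.2·240 + 0.8·(-160) = -80
A3: 0.2·770 + 0.8·(-180) = 10
A4: 0.2·605 + 0.8·70 = 177
A5: 0.2·795 + 0.8·360 = 447
A6: 0.2·555 + 0.8·(-115) = 19
Highest Hurwicz score = 447 → A5.

A5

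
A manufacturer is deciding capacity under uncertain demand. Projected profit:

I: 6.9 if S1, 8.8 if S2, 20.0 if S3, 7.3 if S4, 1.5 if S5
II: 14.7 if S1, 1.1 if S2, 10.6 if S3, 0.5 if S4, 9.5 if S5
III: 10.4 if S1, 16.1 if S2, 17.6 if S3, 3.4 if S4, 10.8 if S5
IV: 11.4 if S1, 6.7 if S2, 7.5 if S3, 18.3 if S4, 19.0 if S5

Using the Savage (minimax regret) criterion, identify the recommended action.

IV

Column bests: S1=14.7, S2=16.1, S3=20.0, S4=18.3, S5=19.0.
I regrets: 7.8, 7.3, 0.0, 11.0, 17.5 → max 17.5
II regrets: 0.0, 15.0, 9.4, 17.8, 9.5 → max 17.8
III regrets: 4.3, 0.0, 2.4, 14.9, 8.2 → max 14.9
IV regrets: 3.3, 9.4, 12.5, 0.0, 0.0 → max 12.5
Smallest max regret = 12.5 → IV.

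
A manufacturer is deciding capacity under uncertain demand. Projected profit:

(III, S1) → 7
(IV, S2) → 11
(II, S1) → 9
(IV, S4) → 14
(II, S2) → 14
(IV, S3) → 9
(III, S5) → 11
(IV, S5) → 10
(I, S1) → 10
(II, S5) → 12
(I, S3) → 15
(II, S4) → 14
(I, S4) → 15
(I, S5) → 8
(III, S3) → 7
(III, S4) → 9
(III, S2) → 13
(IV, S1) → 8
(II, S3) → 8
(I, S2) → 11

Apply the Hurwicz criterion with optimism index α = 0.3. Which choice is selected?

I

I: 0.3·15 + 0.7·8 = 10.1
II: 0.3·14 + 0.7·8 = 9.8
III: 0.3·13 + 0.7·7 = 8.8
IV: 0.3·14 + 0.7·8 = 9.8
Highest Hurwicz score = 10.1 → I.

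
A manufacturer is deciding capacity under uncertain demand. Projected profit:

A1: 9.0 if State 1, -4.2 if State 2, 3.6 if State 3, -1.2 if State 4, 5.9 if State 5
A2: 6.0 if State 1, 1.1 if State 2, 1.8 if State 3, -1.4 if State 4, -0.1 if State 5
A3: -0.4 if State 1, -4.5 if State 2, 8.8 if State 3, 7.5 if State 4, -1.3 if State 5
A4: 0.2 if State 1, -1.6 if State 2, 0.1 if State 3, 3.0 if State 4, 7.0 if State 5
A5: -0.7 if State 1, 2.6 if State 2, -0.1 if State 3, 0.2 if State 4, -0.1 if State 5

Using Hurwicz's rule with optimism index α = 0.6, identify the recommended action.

A1: 0.6·9.0 + 0.4·(-4.2) = 3.72
A2: 0.6·6.0 + 0.4·(-1.4) = 3.04
A3: 0.6·8.8 + 0.4·(-4.5) = 3.48
A4: 0.6·7.0 + 0.4·(-1.6) = 3.56
A5: 0.6·2.6 + 0.4·(-0.7) = 1.28
Highest Hurwicz score = 3.72 → A1.

A1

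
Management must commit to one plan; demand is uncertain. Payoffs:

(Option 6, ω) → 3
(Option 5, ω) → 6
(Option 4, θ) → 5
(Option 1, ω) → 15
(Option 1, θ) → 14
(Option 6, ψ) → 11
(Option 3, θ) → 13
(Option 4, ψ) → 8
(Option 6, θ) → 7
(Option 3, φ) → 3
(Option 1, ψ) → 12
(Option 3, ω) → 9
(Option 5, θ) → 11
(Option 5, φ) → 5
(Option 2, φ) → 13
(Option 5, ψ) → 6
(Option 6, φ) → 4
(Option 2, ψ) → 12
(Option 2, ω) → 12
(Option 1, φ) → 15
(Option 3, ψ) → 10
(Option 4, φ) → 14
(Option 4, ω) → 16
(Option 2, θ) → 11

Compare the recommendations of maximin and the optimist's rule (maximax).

maximin → Option 1; maximax → Option 4 (disagree)

Row minima: Option 1=12, Option 2=11, Option 3=3, Option 4=5, Option 5=5, Option 6=3
Best worst-case = 12 → Option 1.
Row maxima: Option 1=15, Option 2=13, Option 3=13, Option 4=16, Option 5=11, Option 6=11
Best best-case = 16 → Option 4.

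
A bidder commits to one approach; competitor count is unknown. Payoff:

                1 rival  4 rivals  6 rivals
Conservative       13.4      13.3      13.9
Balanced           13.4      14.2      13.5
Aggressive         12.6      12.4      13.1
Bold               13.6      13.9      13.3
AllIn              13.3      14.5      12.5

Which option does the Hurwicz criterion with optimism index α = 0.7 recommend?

Balanced

Conservative: 0.7·13.9 + 0.3·13.3 = 13.72
Balanced: 0.7·14.2 + 0.3·13.4 = 13.96
Aggressive: 0.7·13.1 + 0.3·12.4 = 12.89
Bold: 0.7·13.9 + 0.3·13.3 = 13.72
AllIn: 0.7·14.5 + 0.3·12.5 = 13.9
Highest Hurwicz score = 13.96 → Balanced.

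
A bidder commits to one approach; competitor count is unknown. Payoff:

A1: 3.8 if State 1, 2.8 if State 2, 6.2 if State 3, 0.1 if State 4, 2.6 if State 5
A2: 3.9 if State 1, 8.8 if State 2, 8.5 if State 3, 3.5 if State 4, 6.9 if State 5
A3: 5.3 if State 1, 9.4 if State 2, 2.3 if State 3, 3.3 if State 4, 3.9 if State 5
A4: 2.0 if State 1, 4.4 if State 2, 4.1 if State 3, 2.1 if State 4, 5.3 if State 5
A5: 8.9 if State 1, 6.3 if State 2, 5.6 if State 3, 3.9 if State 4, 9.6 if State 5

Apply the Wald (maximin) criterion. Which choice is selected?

Row minima: A1=0.1, A2=3.5, A3=2.3, A4=2.0, A5=3.9
Best worst-case = 3.9 → A5.

A5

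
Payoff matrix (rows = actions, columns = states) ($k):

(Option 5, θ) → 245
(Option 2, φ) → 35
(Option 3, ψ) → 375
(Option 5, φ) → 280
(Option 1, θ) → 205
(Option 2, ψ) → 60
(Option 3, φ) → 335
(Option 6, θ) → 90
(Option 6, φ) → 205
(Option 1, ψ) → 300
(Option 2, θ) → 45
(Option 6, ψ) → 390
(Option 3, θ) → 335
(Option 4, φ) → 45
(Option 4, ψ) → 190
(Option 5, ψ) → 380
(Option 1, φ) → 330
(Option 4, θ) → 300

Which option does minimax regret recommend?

Column bests: θ=335, φ=335, ψ=390.
Option 1 regrets: 130, 5, 90 → max 130
Option 2 regrets: 290, 300, 330 → max 330
Option 3 regrets: 0, 0, 15 → max 15
Option 4 regrets: 35, 290, 200 → max 290
Option 5 regrets: 90, 55, 10 → max 90
Option 6 regrets: 245, 130, 0 → max 245
Smallest max regret = 15 → Option 3.

Option 3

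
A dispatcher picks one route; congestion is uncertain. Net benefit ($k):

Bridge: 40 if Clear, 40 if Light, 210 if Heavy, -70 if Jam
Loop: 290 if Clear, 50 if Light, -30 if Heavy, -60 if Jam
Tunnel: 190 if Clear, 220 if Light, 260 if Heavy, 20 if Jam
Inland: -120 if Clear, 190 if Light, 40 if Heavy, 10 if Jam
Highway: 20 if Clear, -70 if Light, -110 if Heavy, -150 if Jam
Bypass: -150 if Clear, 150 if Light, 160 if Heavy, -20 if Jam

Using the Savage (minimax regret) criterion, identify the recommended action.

Tunnel

Column bests: Clear=290, Light=220, Heavy=260, Jam=20.
Bridge regrets: 250, 180, 50, 90 → max 250
Loop regrets: 0, 170, 290, 80 → max 290
Tunnel regrets: 100, 0, 0, 0 → max 100
Inland regrets: 410, 30, 220, 10 → max 410
Highway regrets: 270, 290, 370, 170 → max 370
Bypass regrets: 440, 70, 100, 40 → max 440
Smallest max regret = 100 → Tunnel.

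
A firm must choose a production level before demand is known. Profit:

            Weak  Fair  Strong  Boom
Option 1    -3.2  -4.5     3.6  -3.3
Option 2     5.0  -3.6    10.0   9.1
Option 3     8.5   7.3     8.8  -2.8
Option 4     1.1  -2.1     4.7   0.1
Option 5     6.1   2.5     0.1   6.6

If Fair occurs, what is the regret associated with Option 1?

Best payoff under Fair is 7.3.
Regret = 7.3 − (-4.5) = 11.8.

11.8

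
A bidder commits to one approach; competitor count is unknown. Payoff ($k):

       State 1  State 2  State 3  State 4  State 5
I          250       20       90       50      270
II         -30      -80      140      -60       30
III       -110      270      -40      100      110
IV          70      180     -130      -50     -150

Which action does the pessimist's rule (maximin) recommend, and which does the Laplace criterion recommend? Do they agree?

maximin → I; laplace → I (agree)

Row minima: I=20, II=-80, III=-110, IV=-150
Best worst-case = 20 → I.
Row averages: I=136, II=0, III=66, IV=-16
Highest average = 136 → I.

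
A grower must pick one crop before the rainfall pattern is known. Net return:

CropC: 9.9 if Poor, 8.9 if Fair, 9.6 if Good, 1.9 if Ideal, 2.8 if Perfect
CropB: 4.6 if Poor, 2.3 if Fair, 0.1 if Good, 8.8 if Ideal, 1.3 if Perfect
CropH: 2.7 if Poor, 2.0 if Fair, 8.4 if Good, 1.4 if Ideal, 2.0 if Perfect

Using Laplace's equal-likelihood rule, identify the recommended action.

Row averages: CropC=6.62, CropB=3.42, CropH=3.3
Highest average = 6.62 → CropC.

CropC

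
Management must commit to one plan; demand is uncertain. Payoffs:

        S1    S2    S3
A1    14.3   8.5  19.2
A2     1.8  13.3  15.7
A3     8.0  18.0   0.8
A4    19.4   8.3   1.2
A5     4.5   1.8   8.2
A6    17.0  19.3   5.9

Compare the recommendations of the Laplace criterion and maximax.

Row averages: A1=14, A2=154/15, A3=134/15, A4=289/30, A5=29/6, A6=211/15
Highest average = 211/15 → A6.
Row maxima: A1=19.2, A2=15.7, A3=18.0, A4=19.4, A5=8.2, A6=19.3
Best best-case = 19.4 → A4.

laplace → A6; maximax → A4 (disagree)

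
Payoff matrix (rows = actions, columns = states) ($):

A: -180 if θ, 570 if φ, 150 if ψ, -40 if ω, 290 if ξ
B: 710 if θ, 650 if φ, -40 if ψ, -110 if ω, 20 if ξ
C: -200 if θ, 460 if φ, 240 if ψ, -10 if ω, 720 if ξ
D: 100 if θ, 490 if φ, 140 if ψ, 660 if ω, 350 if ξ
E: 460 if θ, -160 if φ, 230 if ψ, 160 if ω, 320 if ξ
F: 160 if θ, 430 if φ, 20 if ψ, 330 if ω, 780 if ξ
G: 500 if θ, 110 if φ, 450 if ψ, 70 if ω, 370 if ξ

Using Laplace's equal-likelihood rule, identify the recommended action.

Row averages: A=158, B=246, C=242, D=348, E=202, F=344, G=300
Highest average = 348 → D.

D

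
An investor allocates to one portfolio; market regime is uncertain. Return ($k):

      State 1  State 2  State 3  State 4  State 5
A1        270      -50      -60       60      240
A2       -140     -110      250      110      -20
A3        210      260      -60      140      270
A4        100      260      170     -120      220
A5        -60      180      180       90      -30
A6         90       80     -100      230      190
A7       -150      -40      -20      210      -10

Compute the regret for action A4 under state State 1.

170

Best payoff under State 1 is 270.
Regret = 270 − 100 = 170.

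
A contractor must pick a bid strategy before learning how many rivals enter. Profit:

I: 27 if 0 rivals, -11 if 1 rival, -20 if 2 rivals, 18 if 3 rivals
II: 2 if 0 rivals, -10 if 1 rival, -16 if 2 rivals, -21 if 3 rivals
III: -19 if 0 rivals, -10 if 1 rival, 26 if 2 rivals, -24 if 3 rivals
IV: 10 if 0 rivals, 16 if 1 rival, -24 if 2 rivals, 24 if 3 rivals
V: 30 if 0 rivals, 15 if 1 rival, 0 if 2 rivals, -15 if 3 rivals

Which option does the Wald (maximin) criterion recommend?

Row minima: I=-20, II=-21, III=-24, IV=-24, V=-15
Best worst-case = -15 → V.

V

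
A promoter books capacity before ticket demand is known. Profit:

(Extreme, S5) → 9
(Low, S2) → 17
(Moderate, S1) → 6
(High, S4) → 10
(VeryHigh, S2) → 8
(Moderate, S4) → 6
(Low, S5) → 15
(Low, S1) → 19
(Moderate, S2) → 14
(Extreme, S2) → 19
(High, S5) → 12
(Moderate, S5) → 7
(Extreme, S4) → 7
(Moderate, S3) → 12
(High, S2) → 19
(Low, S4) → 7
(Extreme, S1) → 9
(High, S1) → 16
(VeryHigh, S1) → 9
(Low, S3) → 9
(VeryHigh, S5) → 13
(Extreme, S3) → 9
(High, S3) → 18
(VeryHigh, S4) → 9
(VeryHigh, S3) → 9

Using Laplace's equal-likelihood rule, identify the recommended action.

Row averages: Low=13.4, Moderate=9, High=15, VeryHigh=9.6, Extreme=10.6
Highest average = 15 → High.

High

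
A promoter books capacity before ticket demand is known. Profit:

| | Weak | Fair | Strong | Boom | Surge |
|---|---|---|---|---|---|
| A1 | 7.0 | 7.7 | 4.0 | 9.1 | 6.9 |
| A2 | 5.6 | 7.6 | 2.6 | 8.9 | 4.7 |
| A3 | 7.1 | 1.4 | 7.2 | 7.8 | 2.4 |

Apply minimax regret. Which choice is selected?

A1

Column bests: Weak=7.1, Fair=7.7, Strong=7.2, Boom=9.1, Surge=6.9.
A1 regrets: 0.1, 0.0, 3.2, 0.0, 0.0 → max 3.2
A2 regrets: 1.5, 0.1, 4.6, 0.2, 2.2 → max 4.6
A3 regrets: 0.0, 6.3, 0.0, 1.3, 4.5 → max 6.3
Smallest max regret = 3.2 → A1.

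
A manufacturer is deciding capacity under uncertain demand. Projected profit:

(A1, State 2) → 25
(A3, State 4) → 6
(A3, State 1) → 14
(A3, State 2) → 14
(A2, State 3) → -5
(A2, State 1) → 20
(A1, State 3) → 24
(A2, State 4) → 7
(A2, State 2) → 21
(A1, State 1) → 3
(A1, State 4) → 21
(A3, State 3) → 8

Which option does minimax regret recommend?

Column bests: State 1=20, State 2=25, State 3=24, State 4=21.
A1 regrets: 17, 0, 0, 0 → max 17
A2 regrets: 0, 4, 29, 14 → max 29
A3 regrets: 6, 11, 16, 15 → max 16
Smallest max regret = 16 → A3.

A3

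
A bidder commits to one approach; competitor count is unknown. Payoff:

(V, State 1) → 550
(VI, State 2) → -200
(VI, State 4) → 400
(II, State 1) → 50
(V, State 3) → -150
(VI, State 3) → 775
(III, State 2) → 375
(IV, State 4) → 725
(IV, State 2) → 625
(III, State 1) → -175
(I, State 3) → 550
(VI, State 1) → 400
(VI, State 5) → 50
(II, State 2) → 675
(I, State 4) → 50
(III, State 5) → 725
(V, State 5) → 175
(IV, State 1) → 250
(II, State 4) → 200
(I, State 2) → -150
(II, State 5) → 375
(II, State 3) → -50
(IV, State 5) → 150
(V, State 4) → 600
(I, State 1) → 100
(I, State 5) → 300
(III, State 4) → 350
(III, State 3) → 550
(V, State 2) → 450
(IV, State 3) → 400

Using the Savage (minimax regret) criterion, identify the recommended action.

Column bests: State 1=550, State 2=675, State 3=775, State 4=725, State 5=725.
I regrets: 450, 825, 225, 675, 425 → max 825
II regrets: 500, 0, 825, 525, 350 → max 825
III regrets: 725, 300, 225, 375, 0 → max 725
IV regrets: 300, 50, 375, 0, 575 → max 575
V regrets: 0, 225, 925, 125, 550 → max 925
VI regrets: 150, 875, 0, 325, 675 → max 875
Smallest max regret = 575 → IV.

IV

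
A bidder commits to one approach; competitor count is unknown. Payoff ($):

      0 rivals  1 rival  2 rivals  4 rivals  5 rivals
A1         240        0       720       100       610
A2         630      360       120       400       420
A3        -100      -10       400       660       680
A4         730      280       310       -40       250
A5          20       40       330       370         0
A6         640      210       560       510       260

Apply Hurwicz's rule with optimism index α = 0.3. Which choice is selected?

A1: 0.3·720 + 0.7·0 = 216
A2: 0.3·630 + 0.7·120 = 273
A3: 0.3·680 + 0.7·(-100) = 134
A4: 0.3·730 + 0.7·(-40) = 191
A5: 0.3·370 + 0.7·0 = 111
A6: 0.3·640 + 0.7·210 = 339
Highest Hurwicz score = 339 → A6.

A6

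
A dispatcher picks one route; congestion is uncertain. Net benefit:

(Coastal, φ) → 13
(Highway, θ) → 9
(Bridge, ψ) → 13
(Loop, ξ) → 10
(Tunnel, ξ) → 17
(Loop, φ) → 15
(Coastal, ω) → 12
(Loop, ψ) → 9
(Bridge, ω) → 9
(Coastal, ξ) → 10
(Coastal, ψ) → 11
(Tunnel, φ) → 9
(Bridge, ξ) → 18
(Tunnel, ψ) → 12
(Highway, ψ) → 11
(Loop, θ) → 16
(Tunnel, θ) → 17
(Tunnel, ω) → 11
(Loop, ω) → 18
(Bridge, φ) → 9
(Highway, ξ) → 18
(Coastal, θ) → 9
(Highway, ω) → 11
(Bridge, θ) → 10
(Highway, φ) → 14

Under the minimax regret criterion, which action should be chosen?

Tunnel

Column bests: θ=17, φ=15, ψ=13, ω=18, ξ=18.
Highway regrets: 8, 1, 2, 7, 0 → max 8
Tunnel regrets: 0, 6, 1, 7, 1 → max 7
Loop regrets: 1, 0, 4, 0, 8 → max 8
Coastal regrets: 8, 2, 2, 6, 8 → max 8
Bridge regrets: 7, 6, 0, 9, 0 → max 9
Smallest max regret = 7 → Tunnel.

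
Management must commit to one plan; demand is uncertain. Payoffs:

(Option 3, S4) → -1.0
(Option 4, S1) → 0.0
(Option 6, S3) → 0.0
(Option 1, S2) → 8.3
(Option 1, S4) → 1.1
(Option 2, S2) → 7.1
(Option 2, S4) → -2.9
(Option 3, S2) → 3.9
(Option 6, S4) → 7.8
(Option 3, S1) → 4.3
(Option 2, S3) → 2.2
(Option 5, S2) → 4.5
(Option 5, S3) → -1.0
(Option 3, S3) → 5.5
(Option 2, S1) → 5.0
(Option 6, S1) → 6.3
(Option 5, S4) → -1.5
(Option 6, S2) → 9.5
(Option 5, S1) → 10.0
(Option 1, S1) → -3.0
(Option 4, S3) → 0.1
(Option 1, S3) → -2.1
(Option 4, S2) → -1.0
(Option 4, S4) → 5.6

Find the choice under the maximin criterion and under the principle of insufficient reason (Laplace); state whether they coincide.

maximin → Option 6; laplace → Option 6 (agree)

Row minima: Option 1=-3.0, Option 2=-2.9, Option 3=-1.0, Option 4=-1.0, Option 5=-1.5, Option 6=0.0
Best worst-case = 0.0 → Option 6.
Row averages: Option 1=1.075, Option 2=2.85, Option 3=3.175, Option 4=1.175, Option 5=3, Option 6=5.9
Highest average = 5.9 → Option 6.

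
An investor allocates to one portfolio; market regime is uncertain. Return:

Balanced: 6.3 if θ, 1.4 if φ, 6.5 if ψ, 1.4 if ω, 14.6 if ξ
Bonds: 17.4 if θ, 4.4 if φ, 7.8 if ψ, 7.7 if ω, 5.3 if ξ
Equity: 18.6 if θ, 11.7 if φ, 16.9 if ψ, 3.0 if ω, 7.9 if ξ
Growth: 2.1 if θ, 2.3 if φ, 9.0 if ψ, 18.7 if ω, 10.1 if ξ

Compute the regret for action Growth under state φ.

Best payoff under φ is 11.7.
Regret = 11.7 − 2.3 = 9.4.

9.4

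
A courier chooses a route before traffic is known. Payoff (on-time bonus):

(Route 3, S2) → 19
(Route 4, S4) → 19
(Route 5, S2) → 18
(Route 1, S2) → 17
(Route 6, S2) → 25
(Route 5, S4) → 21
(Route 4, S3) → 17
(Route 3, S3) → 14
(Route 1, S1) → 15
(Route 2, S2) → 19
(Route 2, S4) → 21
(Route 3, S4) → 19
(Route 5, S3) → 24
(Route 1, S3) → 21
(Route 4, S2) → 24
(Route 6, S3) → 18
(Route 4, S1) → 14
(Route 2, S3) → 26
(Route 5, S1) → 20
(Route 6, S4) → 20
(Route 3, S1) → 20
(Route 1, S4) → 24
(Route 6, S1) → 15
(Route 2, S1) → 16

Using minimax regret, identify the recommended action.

Route 2

Column bests: S1=20, S2=25, S3=26, S4=24.
Route 1 regrets: 5, 8, 5, 0 → max 8
Route 2 regrets: 4, 6, 0, 3 → max 6
Route 3 regrets: 0, 6, 12, 5 → max 12
Route 4 regrets: 6, 1, 9, 5 → max 9
Route 5 regrets: 0, 7, 2, 3 → max 7
Route 6 regrets: 5, 0, 8, 4 → max 8
Smallest max regret = 6 → Route 2.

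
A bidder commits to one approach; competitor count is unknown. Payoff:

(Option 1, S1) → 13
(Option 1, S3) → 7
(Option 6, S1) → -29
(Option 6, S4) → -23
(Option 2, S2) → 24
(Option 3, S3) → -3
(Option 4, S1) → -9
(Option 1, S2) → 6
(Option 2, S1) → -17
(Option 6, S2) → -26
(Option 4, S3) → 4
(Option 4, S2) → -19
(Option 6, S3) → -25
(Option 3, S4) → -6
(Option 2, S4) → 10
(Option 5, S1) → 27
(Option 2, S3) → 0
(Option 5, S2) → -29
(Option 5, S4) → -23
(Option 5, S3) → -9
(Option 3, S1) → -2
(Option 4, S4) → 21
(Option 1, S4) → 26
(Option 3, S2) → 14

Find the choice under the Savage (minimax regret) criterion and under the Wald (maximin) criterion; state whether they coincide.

minimax regret → Option 1; maximin → Option 1 (agree)

Column bests: S1=27, S2=24, S3=7, S4=26.
Option 1 regrets: 14, 18, 0, 0 → max 18
Option 2 regrets: 44, 0, 7, 16 → max 44
Option 3 regrets: 29, 10, 10, 32 → max 32
Option 4 regrets: 36, 43, 3, 5 → max 43
Option 5 regrets: 0, 53, 16, 49 → max 53
Option 6 regrets: 56, 50, 32, 49 → max 56
Smallest max regret = 18 → Option 1.
Row minima: Option 1=6, Option 2=-17, Option 3=-6, Option 4=-19, Option 5=-29, Option 6=-29
Best worst-case = 6 → Option 1.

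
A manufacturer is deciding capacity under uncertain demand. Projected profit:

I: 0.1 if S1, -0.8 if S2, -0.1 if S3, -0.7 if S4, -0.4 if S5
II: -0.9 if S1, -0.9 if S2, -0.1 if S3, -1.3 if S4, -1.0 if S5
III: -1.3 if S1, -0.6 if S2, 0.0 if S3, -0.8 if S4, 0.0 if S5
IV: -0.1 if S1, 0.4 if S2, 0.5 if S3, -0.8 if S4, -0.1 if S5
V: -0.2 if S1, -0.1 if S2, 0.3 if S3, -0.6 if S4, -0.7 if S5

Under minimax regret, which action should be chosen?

Column bests: S1=0.1, S2=0.4, S3=0.5, S4=-0.6, S5=0.0.
I regrets: 0.0, 1.2, 0.6, 0.1, 0.4 → max 1.2
II regrets: 1.0, 1.3, 0.6, 0.7, 1.0 → max 1.3
III regrets: 1.4, 1.0, 0.5, 0.2, 0.0 → max 1.4
IV regrets: 0.2, 0.0, 0.0, 0.2, 0.1 → max 0.2
V regrets: 0.3, 0.5, 0.2, 0.0, 0.7 → max 0.7
Smallest max regret = 0.2 → IV.

IV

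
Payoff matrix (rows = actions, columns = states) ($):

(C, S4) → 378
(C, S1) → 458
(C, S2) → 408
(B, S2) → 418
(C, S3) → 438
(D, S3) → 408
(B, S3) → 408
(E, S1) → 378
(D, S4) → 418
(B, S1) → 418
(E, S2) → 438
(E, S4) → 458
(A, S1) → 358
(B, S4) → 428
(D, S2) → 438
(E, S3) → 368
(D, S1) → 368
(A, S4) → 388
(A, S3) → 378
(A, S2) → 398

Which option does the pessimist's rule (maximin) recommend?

Row minima: A=358, B=408, C=378, D=368, E=368
Best worst-case = 408 → B.

B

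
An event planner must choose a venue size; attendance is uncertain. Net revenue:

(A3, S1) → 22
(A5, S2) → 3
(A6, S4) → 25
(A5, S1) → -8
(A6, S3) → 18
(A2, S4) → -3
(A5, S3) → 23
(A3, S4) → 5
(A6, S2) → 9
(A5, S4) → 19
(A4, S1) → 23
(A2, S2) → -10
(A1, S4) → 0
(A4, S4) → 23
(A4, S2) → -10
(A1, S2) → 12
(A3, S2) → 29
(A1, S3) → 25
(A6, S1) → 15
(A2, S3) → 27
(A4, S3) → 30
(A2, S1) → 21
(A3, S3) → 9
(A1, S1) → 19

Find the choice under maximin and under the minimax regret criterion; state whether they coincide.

maximin → A6; minimax regret → A6 (agree)

Row minima: A1=0, A2=-10, A3=5, A4=-10, A5=-8, A6=9
Best worst-case = 9 → A6.
Column bests: S1=23, S2=29, S3=30, S4=25.
A1 regrets: 4, 17, 5, 25 → max 25
A2 regrets: 2, 39, 3, 28 → max 39
A3 regrets: 1, 0, 21, 20 → max 21
A4 regrets: 0, 39, 0, 2 → max 39
A5 regrets: 31, 26, 7, 6 → max 31
A6 regrets: 8, 20, 12, 0 → max 20
Smallest max regret = 20 → A6.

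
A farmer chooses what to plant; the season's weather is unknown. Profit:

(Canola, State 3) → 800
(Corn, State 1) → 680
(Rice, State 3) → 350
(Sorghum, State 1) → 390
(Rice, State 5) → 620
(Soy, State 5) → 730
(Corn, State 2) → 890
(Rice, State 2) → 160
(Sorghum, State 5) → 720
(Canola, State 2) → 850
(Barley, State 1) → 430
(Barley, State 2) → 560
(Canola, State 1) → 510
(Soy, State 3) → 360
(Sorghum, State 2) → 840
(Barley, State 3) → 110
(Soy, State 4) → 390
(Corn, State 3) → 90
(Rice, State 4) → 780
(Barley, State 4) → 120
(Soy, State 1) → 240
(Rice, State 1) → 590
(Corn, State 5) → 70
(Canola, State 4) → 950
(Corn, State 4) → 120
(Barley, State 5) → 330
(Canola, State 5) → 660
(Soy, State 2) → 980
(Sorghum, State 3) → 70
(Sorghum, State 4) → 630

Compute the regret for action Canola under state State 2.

Best payoff under State 2 is 980.
Regret = 980 − 850 = 130.

130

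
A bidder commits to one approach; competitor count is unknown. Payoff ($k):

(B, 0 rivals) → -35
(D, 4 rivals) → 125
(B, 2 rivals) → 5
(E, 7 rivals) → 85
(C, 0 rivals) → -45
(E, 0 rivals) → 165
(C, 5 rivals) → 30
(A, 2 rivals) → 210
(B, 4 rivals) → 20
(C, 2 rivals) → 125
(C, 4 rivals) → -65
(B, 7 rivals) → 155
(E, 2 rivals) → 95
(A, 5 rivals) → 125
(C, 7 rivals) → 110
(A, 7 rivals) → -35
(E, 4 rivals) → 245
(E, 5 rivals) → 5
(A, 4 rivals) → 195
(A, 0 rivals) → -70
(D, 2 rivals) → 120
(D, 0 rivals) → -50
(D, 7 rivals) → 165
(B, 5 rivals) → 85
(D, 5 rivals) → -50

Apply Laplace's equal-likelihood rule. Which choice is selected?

Row averages: A=85, B=46, C=31, D=62, E=119
Highest average = 119 → E.

E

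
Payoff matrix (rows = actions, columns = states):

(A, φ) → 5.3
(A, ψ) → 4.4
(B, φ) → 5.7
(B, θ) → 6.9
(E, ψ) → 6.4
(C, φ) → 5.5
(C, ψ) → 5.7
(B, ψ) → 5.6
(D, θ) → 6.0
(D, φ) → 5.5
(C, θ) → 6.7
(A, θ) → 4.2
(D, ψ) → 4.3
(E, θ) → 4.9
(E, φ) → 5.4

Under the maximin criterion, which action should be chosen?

B

Row minima: A=4.2, B=5.6, C=5.5, D=4.3, E=4.9
Best worst-case = 5.6 → B.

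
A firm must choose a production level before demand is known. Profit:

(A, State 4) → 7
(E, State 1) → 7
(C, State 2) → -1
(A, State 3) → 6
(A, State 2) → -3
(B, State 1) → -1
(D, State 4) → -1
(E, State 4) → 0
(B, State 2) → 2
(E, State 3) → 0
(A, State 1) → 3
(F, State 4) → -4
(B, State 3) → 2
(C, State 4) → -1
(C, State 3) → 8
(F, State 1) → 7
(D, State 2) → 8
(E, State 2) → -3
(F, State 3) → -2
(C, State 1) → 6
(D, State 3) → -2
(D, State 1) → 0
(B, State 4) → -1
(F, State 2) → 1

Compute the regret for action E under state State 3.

8

Best payoff under State 3 is 8.
Regret = 8 − 0 = 8.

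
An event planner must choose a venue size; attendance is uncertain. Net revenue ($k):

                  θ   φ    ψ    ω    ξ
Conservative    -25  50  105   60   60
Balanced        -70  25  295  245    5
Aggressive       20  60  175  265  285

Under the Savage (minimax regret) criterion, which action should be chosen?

Aggressive

Column bests: θ=20, φ=60, ψ=295, ω=265, ξ=285.
Conservative regrets: 45, 10, 190, 205, 225 → max 225
Balanced regrets: 90, 35, 0, 20, 280 → max 280
Aggressive regrets: 0, 0, 120, 0, 0 → max 120
Smallest max regret = 120 → Aggressive.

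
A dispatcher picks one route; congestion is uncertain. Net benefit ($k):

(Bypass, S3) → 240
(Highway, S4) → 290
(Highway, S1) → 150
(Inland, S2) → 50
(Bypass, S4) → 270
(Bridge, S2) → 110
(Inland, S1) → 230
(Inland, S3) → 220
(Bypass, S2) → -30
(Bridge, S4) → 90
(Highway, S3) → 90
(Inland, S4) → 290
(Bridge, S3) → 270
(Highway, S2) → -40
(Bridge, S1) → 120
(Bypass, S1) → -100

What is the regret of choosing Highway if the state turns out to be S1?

80

Best payoff under S1 is 230.
Regret = 230 − 150 = 80.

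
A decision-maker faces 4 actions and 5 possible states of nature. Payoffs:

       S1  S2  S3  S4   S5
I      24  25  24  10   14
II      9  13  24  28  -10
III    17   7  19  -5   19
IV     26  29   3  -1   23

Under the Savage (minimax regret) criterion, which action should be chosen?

I

Column bests: S1=26, S2=29, S3=24, S4=28, S5=23.
I regrets: 2, 4, 0, 18, 9 → max 18
II regrets: 17, 16, 0, 0, 33 → max 33
III regrets: 9, 22, 5, 33, 4 → max 33
IV regrets: 0, 0, 21, 29, 0 → max 29
Smallest max regret = 18 → I.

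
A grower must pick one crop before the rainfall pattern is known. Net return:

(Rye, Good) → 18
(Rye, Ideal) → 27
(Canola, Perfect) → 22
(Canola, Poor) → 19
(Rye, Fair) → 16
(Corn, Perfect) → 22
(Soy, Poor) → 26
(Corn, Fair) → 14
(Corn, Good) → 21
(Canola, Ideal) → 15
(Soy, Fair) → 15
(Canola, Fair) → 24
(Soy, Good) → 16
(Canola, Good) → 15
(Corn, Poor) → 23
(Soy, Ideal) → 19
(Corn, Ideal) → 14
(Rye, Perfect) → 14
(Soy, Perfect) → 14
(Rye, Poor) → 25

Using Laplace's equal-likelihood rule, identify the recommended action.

Rye

Row averages: Rye=20, Corn=18.8, Canola=19, Soy=18
Highest average = 20 → Rye.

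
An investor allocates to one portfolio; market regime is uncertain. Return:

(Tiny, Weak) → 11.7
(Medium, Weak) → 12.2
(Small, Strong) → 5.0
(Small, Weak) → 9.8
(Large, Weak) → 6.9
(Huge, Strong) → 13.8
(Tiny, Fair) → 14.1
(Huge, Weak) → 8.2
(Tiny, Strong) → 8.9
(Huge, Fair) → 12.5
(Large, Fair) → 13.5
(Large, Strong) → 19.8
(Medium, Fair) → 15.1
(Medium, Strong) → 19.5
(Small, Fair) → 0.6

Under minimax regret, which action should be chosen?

Medium

Column bests: Weak=12.2, Fair=15.1, Strong=19.8.
Tiny regrets: 0.5, 1.0, 10.9 → max 10.9
Small regrets: 2.4, 14.5, 14.8 → max 14.8
Medium regrets: 0.0, 0.0, 0.3 → max 0.3
Large regrets: 5.3, 1.6, 0.0 → max 5.3
Huge regrets: 4.0, 2.6, 6.0 → max 6.0
Smallest max regret = 0.3 → Medium.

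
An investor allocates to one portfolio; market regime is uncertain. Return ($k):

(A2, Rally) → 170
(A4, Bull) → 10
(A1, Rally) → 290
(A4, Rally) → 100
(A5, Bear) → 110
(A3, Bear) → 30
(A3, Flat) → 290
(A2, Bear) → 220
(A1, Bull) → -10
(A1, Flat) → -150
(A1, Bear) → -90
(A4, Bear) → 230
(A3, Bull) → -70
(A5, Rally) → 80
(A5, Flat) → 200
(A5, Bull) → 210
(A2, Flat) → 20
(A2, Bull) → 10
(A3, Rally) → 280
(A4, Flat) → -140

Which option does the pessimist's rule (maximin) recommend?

A5

Row minima: A1=-150, A2=10, A3=-70, A4=-140, A5=80
Best worst-case = 80 → A5.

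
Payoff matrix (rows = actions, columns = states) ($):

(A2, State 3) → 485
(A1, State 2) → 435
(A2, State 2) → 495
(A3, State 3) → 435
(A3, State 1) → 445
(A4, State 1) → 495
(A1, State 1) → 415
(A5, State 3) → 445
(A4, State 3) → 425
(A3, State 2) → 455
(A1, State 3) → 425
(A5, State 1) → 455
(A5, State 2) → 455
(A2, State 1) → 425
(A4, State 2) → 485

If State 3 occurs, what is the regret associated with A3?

Best payoff under State 3 is 485.
Regret = 485 − 435 = 50.

50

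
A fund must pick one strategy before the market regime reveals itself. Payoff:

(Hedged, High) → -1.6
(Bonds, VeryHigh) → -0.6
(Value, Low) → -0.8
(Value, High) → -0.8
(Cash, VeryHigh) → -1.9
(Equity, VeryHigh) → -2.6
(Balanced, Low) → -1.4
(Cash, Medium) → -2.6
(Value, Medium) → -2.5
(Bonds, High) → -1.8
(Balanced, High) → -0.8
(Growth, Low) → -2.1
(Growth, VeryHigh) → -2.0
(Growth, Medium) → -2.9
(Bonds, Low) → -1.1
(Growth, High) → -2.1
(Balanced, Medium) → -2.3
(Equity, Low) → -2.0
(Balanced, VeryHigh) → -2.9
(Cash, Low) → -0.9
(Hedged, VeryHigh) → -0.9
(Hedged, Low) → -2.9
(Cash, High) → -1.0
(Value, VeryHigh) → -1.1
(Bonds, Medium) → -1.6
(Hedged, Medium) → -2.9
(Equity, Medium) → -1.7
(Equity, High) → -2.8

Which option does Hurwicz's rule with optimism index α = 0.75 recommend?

Bonds

Equity: 0.75·(-1.7) + 0.25·(-2.8) = -1.975
Value: 0.75·(-0.8) + 0.25·(-2.5) = -1.225
Bonds: 0.75·(-0.6) + 0.25·(-1.8) = -0.9
Growth: 0.75·(-2.0) + 0.25·(-2.9) = -2.225
Cash: 0.75·(-0.9) + 0.25·(-2.6) = -1.325
Balanced: 0.75·(-0.8) + 0.25·(-2.9) = -1.325
Hedged: 0.75·(-0.9) + 0.25·(-2.9) = -1.4
Highest Hurwicz score = -0.9 → Bonds.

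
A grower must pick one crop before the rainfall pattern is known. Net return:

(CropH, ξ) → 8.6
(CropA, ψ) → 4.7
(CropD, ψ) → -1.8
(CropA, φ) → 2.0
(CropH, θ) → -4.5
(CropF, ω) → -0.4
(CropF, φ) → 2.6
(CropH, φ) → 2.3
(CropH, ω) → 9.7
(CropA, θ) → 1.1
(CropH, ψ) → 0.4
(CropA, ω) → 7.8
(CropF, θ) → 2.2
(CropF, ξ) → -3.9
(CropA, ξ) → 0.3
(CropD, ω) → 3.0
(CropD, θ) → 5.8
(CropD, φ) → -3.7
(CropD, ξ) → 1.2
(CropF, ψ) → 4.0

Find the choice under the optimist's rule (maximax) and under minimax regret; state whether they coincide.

maximax → CropH; minimax regret → CropD (disagree)

Row maxima: CropD=5.8, CropH=9.7, CropF=4.0, CropA=7.8
Best best-case = 9.7 → CropH.
Column bests: θ=5.8, φ=2.6, ψ=4.7, ω=9.7, ξ=8.6.
CropD regrets: 0.0, 6.3, 6.5, 6.7, 7.4 → max 7.4
CropH regrets: 10.3, 0.3, 4.3, 0.0, 0.0 → max 10.3
CropF regrets: 3.6, 0.0, 0.7, 10.1, 12.5 → max 12.5
CropA regrets: 4.7, 0.6, 0.0, 1.9, 8.3 → max 8.3
Smallest max regret = 7.4 → CropD.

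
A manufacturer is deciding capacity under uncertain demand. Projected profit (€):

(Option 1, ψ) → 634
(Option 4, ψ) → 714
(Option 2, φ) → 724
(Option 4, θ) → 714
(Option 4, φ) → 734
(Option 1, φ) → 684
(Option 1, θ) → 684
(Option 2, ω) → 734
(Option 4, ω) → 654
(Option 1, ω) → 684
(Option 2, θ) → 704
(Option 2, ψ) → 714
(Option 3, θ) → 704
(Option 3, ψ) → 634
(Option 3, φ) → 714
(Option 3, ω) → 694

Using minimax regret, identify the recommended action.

Option 2

Column bests: θ=714, φ=734, ψ=714, ω=734.
Option 1 regrets: 30, 50, 80, 50 → max 80
Option 2 regrets: 10, 10, 0, 0 → max 10
Option 3 regrets: 10, 20, 80, 40 → max 80
Option 4 regrets: 0, 0, 0, 80 → max 80
Smallest max regret = 10 → Option 2.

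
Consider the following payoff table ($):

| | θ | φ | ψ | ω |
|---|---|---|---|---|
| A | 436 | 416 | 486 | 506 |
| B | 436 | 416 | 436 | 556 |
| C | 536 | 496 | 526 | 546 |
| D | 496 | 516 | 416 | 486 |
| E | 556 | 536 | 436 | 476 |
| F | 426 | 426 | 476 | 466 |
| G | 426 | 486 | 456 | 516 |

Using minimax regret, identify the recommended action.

Column bests: θ=556, φ=536, ψ=526, ω=556.
A regrets: 120, 120, 40, 50 → max 120
B regrets: 120, 120, 90, 0 → max 120
C regrets: 20, 40, 0, 10 → max 40
D regrets: 60, 20, 110, 70 → max 110
E regrets: 0, 0, 90, 80 → max 90
F regrets: 130, 110, 50, 90 → max 130
G regrets: 130, 50, 70, 40 → max 130
Smallest max regret = 40 → C.

C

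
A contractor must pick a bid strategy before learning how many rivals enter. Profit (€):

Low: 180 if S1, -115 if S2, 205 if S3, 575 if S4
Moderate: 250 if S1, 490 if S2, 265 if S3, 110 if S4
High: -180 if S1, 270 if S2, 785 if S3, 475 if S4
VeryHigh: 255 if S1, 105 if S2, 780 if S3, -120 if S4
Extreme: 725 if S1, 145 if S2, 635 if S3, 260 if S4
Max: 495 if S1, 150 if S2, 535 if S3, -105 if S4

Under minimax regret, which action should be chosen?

Extreme

Column bests: S1=725, S2=490, S3=785, S4=575.
Low regrets: 545, 605, 580, 0 → max 605
Moderate regrets: 475, 0, 520, 465 → max 520
High regrets: 905, 220, 0, 100 → max 905
VeryHigh regrets: 470, 385, 5, 695 → max 695
Extreme regrets: 0, 345, 150, 315 → max 345
Max regrets: 230, 340, 250, 680 → max 680
Smallest max regret = 345 → Extreme.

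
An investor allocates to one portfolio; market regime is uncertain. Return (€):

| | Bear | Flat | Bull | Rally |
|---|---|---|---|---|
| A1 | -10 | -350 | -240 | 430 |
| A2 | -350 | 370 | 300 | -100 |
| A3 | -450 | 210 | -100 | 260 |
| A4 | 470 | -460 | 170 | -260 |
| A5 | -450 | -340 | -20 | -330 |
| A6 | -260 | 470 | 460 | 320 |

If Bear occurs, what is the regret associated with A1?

480

Best payoff under Bear is 470.
Regret = 470 − (-10) = 480.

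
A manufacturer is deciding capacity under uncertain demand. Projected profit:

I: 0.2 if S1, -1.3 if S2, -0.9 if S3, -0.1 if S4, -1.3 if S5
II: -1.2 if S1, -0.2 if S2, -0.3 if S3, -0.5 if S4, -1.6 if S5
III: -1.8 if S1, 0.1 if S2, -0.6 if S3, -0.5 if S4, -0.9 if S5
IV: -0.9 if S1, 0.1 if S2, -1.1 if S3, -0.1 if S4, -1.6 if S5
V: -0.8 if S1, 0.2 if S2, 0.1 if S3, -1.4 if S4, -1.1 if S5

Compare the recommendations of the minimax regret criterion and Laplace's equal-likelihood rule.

minimax regret → IV; laplace → V (disagree)

Column bests: S1=0.2, S2=0.2, S3=0.1, S4=-0.1, S5=-0.9.
I regrets: 0.0, 1.5, 1.0, 0.0, 0.4 → max 1.5
II regrets: 1.4, 0.4, 0.4, 0.4, 0.7 → max 1.4
III regrets: 2.0, 0.1, 0.7, 0.4, 0.0 → max 2.0
IV regrets: 1.1, 0.1, 1.2, 0.0, 0.7 → max 1.2
V regrets: 1.0, 0.0, 0.0, 1.3, 0.2 → max 1.3
Smallest max regret = 1.2 → IV.
Row averages: I=-0.68, II=-0.76, III=-0.74, IV=-0.72, V=-0.6
Highest average = -0.6 → V.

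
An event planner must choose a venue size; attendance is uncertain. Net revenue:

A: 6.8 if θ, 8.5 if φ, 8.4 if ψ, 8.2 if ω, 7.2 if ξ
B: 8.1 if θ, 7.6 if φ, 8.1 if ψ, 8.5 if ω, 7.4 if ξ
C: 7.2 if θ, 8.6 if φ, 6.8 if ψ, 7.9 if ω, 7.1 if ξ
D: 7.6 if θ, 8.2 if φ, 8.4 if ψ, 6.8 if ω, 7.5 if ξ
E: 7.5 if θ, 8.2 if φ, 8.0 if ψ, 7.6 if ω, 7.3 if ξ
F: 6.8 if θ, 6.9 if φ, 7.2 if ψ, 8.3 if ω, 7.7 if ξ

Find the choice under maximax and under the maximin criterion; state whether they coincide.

Row maxima: A=8.5, B=8.5, C=8.6, D=8.4, E=8.2, F=8.3
Best best-case = 8.6 → C.
Row minima: A=6.8, B=7.4, C=6.8, D=6.8, E=7.3, F=6.8
Best worst-case = 7.4 → B.

maximax → C; maximin → B (disagree)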